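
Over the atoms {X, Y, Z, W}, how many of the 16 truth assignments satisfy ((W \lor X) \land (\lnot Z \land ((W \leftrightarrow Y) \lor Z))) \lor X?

Initial set: {(((W \lor X) \land (\lnot Z \land ((W \leftrightarrow Y) \lor Z))) \lor X)}.
(((W \lor X) \land (\lnot Z \land ((W \leftrightarrow Y) \lor Z))) \lor X): β-rule — branch into ((W \lor X) \land (\lnot Z \land ((W \leftrightarrow Y) \lor Z)))  //  X.
  branch 1 (add ((W \lor X) \land (\lnot Z \land ((W \leftrightarrow Y) \lor Z)))):
    ((W \lor X) \land (\lnot Z \land ((W \leftrightarrow Y) \lor Z))): α-rule — add (W \lor X), (\lnot Z \land ((W \leftrightarrow Y) \lor Z)).
    (\lnot Z \land ((W \leftrightarrow Y) \lor Z)): α-rule — add \lnot Z, ((W \leftrightarrow Y) \lor Z).
    (W \lor X): β-rule — branch into W  //  X.
      branch 1.1 (add W):
        ((W \leftrightarrow Y) \lor Z): β-rule — branch into (W \leftrightarrow Y)  //  Z.
          branch 1.1.1 (add (W \leftrightarrow Y)):
            (W \leftrightarrow Y): β-rule — branch into W, Y  //  \lnot W, \lnot Y.
              branch 1.1.1.1 (add W, Y):
                ○ open, literals {W=1, Y=1, Z=0}.
              branch 1.1.1.2 (add \lnot W, \lnot Y):
                × closes — contains both W and \lnot W.
          branch 1.1.2 (add Z):
            × closes — contains both Z and \lnot Z.
      branch 1.2 (add X):
        ((W \leftrightarrow Y) \lor Z): β-rule — branch into (W \leftrightarrow Y)  //  Z.
          branch 1.2.1 (add (W \leftrightarrow Y)):
            (W \leftrightarrow Y): β-rule — branch into W, Y  //  \lnot W, \lnot Y.
              branch 1.2.1.1 (add W, Y):
                ○ open, literals {W=1, X=1, Y=1, Z=0}.
              branch 1.2.1.2 (add \lnot W, \lnot Y):
                ○ open, literals {W=0, X=1, Y=0, Z=0}.
          branch 1.2.2 (add Z):
            × closes — contains both Z and \lnot Z.
  branch 2 (add X):
    ○ open, literals {X=1}.
3 branches closed, 4 open.
Each open branch fixes some atoms; the unmentioned ones are free. Counting distinct full assignments: branch {W=1, Y=1, Z=0} (X) contributes 2 new; branch {W=1, X=1, Y=1, Z=0} (none free) contributes 0 new; branch {W=0, X=1, Y=0, Z=0} (none free) contributes 1 new; branch {X=1} (Y, Z, W) contributes 6 new. Total: 9.

9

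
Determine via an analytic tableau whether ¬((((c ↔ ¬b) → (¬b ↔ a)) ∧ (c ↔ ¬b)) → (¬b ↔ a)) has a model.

Initial set: {T ¬((((c ↔ ¬b) → (¬b ↔ a)) ∧ (c ↔ ¬b)) → (¬b ↔ a))}.
T ¬((((c ↔ ¬b) → (¬b ↔ a)) ∧ (c ↔ ¬b)) → (¬b ↔ a)): α-rule — add T (((c ↔ ¬b) → (¬b ↔ a)) ∧ (c ↔ ¬b)), F (¬b ↔ a).
T (((c ↔ ¬b) → (¬b ↔ a)) ∧ (c ↔ ¬b)): α-rule — add T ((c ↔ ¬b) → (¬b ↔ a)), T (c ↔ ¬b).
F (¬b ↔ a): β-rule — branch into T ¬b, F a  //  F ¬b, T a.
  branch 1 (add T ¬b, F a):
    T ((c ↔ ¬b) → (¬b ↔ a)): β-rule — branch into F (c ↔ ¬b)  //  T (¬b ↔ a).
      branch 1.1 (add F (c ↔ ¬b)):
        T (c ↔ ¬b): β-rule — branch into T c, T ¬b  //  F c, F ¬b.
          branch 1.1.1 (add T c, T ¬b):
            F (c ↔ ¬b): β-rule — branch into T c, F ¬b  //  F c, T ¬b.
              branch 1.1.1.1 (add T c, F ¬b):
                × closes — contains both b and ¬b.
              branch 1.1.1.2 (add F c, T ¬b):
                × closes — contains both c and ¬c.
          branch 1.1.2 (add F c, F ¬b):
            × closes — contains both b and ¬b.
      branch 1.2 (add T (¬b ↔ a)):
        T (c ↔ ¬b): β-rule — branch into T c, T ¬b  //  F c, F ¬b.
          branch 1.2.1 (add T c, T ¬b):
            T (¬b ↔ a): β-rule — branch into T ¬b, T a  //  F ¬b, F a.
              branch 1.2.1.1 (add T ¬b, T a):
                × closes — contains both a and ¬a.
              branch 1.2.1.2 (add F ¬b, F a):
                × closes — contains both b and ¬b.
          branch 1.2.2 (add F c, F ¬b):
            × closes — contains both b and ¬b.
  branch 2 (add F ¬b, T a):
    T ((c ↔ ¬b) → (¬b ↔ a)): β-rule — branch into F (c ↔ ¬b)  //  T (¬b ↔ a).
      branch 2.1 (add F (c ↔ ¬b)):
        T (c ↔ ¬b): β-rule — branch into T c, T ¬b  //  F c, F ¬b.
          branch 2.1.1 (add T c, T ¬b):
            × closes — contains both b and ¬b.
          branch 2.1.2 (add F c, F ¬b):
            F (c ↔ ¬b): β-rule — branch into T c, F ¬b  //  F c, T ¬b.
              branch 2.1.2.1 (add T c, F ¬b):
                × closes — contains both c and ¬c.
              branch 2.1.2.2 (add F c, T ¬b):
                × closes — contains both b and ¬b.
      branch 2.2 (add T (¬b ↔ a)):
        T (c ↔ ¬b): β-rule — branch into T c, T ¬b  //  F c, F ¬b.
          branch 2.2.1 (add T c, T ¬b):
            × closes — contains both b and ¬b.
          branch 2.2.2 (add F c, F ¬b):
            T (¬b ↔ a): β-rule — branch into T ¬b, T a  //  F ¬b, F a.
              branch 2.2.2.1 (add T ¬b, T a):
                × closes — contains both b and ¬b.
              branch 2.2.2.2 (add F ¬b, F a):
                × closes — contains both a and ¬a.
All 12 branches close.
Every branch closed; the formula is unsatisfiable.

Unsatisfiable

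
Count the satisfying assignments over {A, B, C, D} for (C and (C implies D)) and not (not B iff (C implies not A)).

2

Initial set: {T ((C and (C implies D)) and not (not B iff (C implies not A)))}.
T ((C and (C implies D)) and not (not B iff (C implies not A))): α-rule — add T (C and (C implies D)), T not (not B iff (C implies not A)).
T (C and (C implies D)): α-rule — add T C, T (C implies D).
T not (not B iff (C implies not A)): β-rule — branch into T not B, F (C implies not A)  //  F not B, T (C implies not A).
  branch 1 (add T not B, F (C implies not A)):
    F (C implies not A): α-rule — add T C, F not A.
    T (C implies D): β-rule — branch into F C  //  T D.
      branch 1.1 (add F C):
        × closes — contains both C and not C.
      branch 1.2 (add T D):
        ○ open, literals {A=T, B=F, C=T, D=T}.
  branch 2 (add F not B, T (C implies not A)):
    T (C implies D): β-rule — branch into F C  //  T D.
      branch 2.1 (add F C):
        × closes — contains both C and not C.
      branch 2.2 (add T D):
        T (C implies not A): β-rule — branch into F C  //  T not A.
          branch 2.2.1 (add F C):
            × closes — contains both C and not C.
          branch 2.2.2 (add T not A):
            ○ open, literals {A=F, B=T, C=T, D=T}.
3 branches closed, 2 open.
Each open branch fixes some atoms; the unmentioned ones are free. Counting distinct full assignments: branch {A=T, B=F, C=T, D=T} (none free) contributes 1 new; branch {A=F, B=T, C=T, D=T} (none free) contributes 1 new. Total: 2.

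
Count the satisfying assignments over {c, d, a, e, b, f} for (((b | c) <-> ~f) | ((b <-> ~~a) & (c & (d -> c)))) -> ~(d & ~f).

52

Initial set: {((((b | c) <-> ~f) | ((b <-> ~~a) & (c & (d -> c)))) -> ~(d & ~f))}.
((((b | c) <-> ~f) | ((b <-> ~~a) & (c & (d -> c)))) -> ~(d & ~f)): β-rule — branch into ~(((b | c) <-> ~f) | ((b <-> ~~a) & (c & (d -> c))))  //  ~(d & ~f).
  branch 1 (add ~(((b | c) <-> ~f) | ((b <-> ~~a) & (c & (d -> c))))):
    ~(((b | c) <-> ~f) | ((b <-> ~~a) & (c & (d -> c)))): α-rule — add ~((b | c) <-> ~f), ~((b <-> ~~a) & (c & (d -> c))).
    ~((b | c) <-> ~f): β-rule — branch into (b | c), ~~f  //  ~(b | c), ~f.
      branch 1.1 (add (b | c), ~~f):
        ~((b <-> ~~a) & (c & (d -> c))): β-rule — branch into ~(b <-> ~~a)  //  ~(c & (d -> c)).
          branch 1.1.1 (add ~(b <-> ~~a)):
            (b | c): β-rule — branch into b  //  c.
              branch 1.1.1.1 (add b):
                ~(b <-> ~~a): β-rule — branch into b, ~~~a  //  ~b, ~~a.
                  branch 1.1.1.1.1 (add b, ~~~a):
                    ~~~a: drop double negation, giving ~a.
                    ○ open, literals {a=F, b=T, f=T}.
                  branch 1.1.1.1.2 (add ~b, ~~a):
                    × closes — contains both b and ~b.
              branch 1.1.1.2 (add c):
                ~(b <-> ~~a): β-rule — branch into b, ~~~a  //  ~b, ~~a.
                  branch 1.1.1.2.1 (add b, ~~~a):
                    ~~~a: drop double negation, giving ~a.
                    ○ open, literals {a=F, b=T, c=T, f=T}.
                  branch 1.1.1.2.2 (add ~b, ~~a):
                    ~~a: drop double negation, giving a.
                    ○ open, literals {a=T, b=F, c=T, f=T}.
          branch 1.1.2 (add ~(c & (d -> c))):
            (b | c): β-rule — branch into b  //  c.
              branch 1.1.2.1 (add b):
                ~(c & (d -> c)): β-rule — branch into ~c  //  ~(d -> c).
                  branch 1.1.2.1.1 (add ~c):
                    ○ open, literals {b=T, c=F, f=T}.
                  branch 1.1.2.1.2 (add ~(d -> c)):
                    ~(d -> c): α-rule — add d, ~c.
                    ○ open, literals {b=T, c=F, d=T, f=T}.
              branch 1.1.2.2 (add c):
                ~(c & (d -> c)): β-rule — branch into ~c  //  ~(d -> c).
                  branch 1.1.2.2.1 (add ~c):
                    × closes — contains both c and ~c.
                  branch 1.1.2.2.2 (add ~(d -> c)):
                    ~(d -> c): α-rule — add d, ~c.
                    × closes — contains both c and ~c.
      branch 1.2 (add ~(b | c), ~f):
        ~(b | c): α-rule — add ~b, ~c.
        ~((b <-> ~~a) & (c & (d -> c))): β-rule — branch into ~(b <-> ~~a)  //  ~(c & (d -> c)).
          branch 1.2.1 (add ~(b <-> ~~a)):
            ~(b <-> ~~a): β-rule — branch into b, ~~~a  //  ~b, ~~a.
              branch 1.2.1.1 (add b, ~~~a):
                × closes — contains both b and ~b.
              branch 1.2.1.2 (add ~b, ~~a):
                ~~a: drop double negation, giving a.
                ○ open, literals {a=T, b=F, c=F, f=F}.
          branch 1.2.2 (add ~(c & (d -> c))):
            ~(c & (d -> c)): β-rule — branch into ~c  //  ~(d -> c).
              branch 1.2.2.1 (add ~c):
                ○ open, literals {b=F, c=F, f=F}.
              branch 1.2.2.2 (add ~(d -> c)):
                ~(d -> c): α-rule — add d, ~c.
                ○ open, literals {b=F, c=F, d=T, f=F}.
  branch 2 (add ~(d & ~f)):
    ~(d & ~f): β-rule — branch into ~d  //  ~~f.
      branch 2.1 (add ~d):
        ○ open, literals {d=F}.
      branch 2.2 (add ~~f):
        ○ open, literals {f=T}.
4 branches closed, 10 open.
Each open branch fixes some atoms; the unmentioned ones are free. Counting distinct full assignments: branch {a=F, b=T, f=T} (c, d, e) contributes 8 new; branch {a=F, b=T, c=T, f=T} (d, e) contributes 0 new; branch {a=T, b=F, c=T, f=T} (d, e) contributes 4 new; branch {b=T, c=F, f=T} (d, a, e) contributes 4 new; branch {b=T, c=F, d=T, f=T} (a, e) contributes 0 new; branch {a=T, b=F, c=F, f=F} (d, e) contributes 4 new; branch {b=F, c=F, f=F} (d, a, e) contributes 4 new; branch {b=F, c=F, d=T, f=F} (a, e) contributes 0 new; branch {d=F} (c, a, e, b, f) contributes 20 new; branch {f=T} (c, d, a, e, b) contributes 8 new. Total: 52.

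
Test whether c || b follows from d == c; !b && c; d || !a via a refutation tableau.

Yes

Initial set: {(d == c); (!b && c); (d || !a); !(c || b)}.
(!b && c): α-rule — add !b, c.
!(c || b): α-rule — add !c, !b.
× closes — contains both c and !c.
All 1 branch closes.
Every branch closed, so the premises entail the conclusion.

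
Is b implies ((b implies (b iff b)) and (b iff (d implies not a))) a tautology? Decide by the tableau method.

Assume the negation and expand:
Initial set: {not (b implies ((b implies (b iff b)) and (b iff (d implies not a))))}.
not (b implies ((b implies (b iff b)) and (b iff (d implies not a)))): α-rule — add b, not ((b implies (b iff b)) and (b iff (d implies not a))).
not ((b implies (b iff b)) and (b iff (d implies not a))): β-rule — branch into not (b implies (b iff b))  //  not (b iff (d implies not a)).
  branch 1 (add not (b implies (b iff b))):
    not (b implies (b iff b)): α-rule — add b, not (b iff b).
    not (b iff b): β-rule — branch into b, not b  //  not b, b.
      branch 1.1 (add b, not b):
        × closes — contains both b and not b.
      branch 1.2 (add not b, b):
        × closes — contains both b and not b.
  branch 2 (add not (b iff (d implies not a))):
    not (b iff (d implies not a)): β-rule — branch into b, not (d implies not a)  //  not b, (d implies not a).
      branch 2.1 (add b, not (d implies not a)):
        not (d implies not a): α-rule — add d, not not a.
        ○ open, literals {a=true, b=true, d=true}.
      branch 2.2 (add not b, (d implies not a)):
        × closes — contains both b and not b.
3 branches closed, 1 open.
An open branch gives a countermodel: a=true, b=true, d=true (unmentioned atoms arbitrary); under it the original formula is false.

Not valid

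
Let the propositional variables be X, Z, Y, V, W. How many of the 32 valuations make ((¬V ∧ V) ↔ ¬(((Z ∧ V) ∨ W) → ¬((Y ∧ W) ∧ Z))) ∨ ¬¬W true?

Initial set: {(((¬V ∧ V) ↔ ¬(((Z ∧ V) ∨ W) → ¬((Y ∧ W) ∧ Z))) ∨ ¬¬W)}.
(((¬V ∧ V) ↔ ¬(((Z ∧ V) ∨ W) → ¬((Y ∧ W) ∧ Z))) ∨ ¬¬W): β-rule — branch into ((¬V ∧ V) ↔ ¬(((Z ∧ V) ∨ W) → ¬((Y ∧ W) ∧ Z)))  //  ¬¬W.
  branch 1 (add ((¬V ∧ V) ↔ ¬(((Z ∧ V) ∨ W) → ¬((Y ∧ W) ∧ Z)))):
    ((¬V ∧ V) ↔ ¬(((Z ∧ V) ∨ W) → ¬((Y ∧ W) ∧ Z))): β-rule — branch into (¬V ∧ V), ¬(((Z ∧ V) ∨ W) → ¬((Y ∧ W) ∧ Z))  //  ¬(¬V ∧ V), ¬¬(((Z ∧ V) ∨ W) → ¬((Y ∧ W) ∧ Z)).
      branch 1.1 (add (¬V ∧ V), ¬(((Z ∧ V) ∨ W) → ¬((Y ∧ W) ∧ Z))):
        (¬V ∧ V): α-rule — add ¬V, V.
        × closes — contains both V and ¬V.
      branch 1.2 (add ¬(¬V ∧ V), ¬¬(((Z ∧ V) ∨ W) → ¬((Y ∧ W) ∧ Z))):
        ¬(¬V ∧ V): β-rule — branch into ¬¬V  //  ¬V.
          branch 1.2.1 (add ¬¬V):
            ¬¬(((Z ∧ V) ∨ W) → ¬((Y ∧ W) ∧ Z)): β-rule — branch into ¬((Z ∧ V) ∨ W)  //  ¬((Y ∧ W) ∧ Z).
              branch 1.2.1.1 (add ¬((Z ∧ V) ∨ W)):
                ¬((Z ∧ V) ∨ W): α-rule — add ¬(Z ∧ V), ¬W.
                ¬(Z ∧ V): β-rule — branch into ¬Z  //  ¬V.
                  branch 1.2.1.1.1 (add ¬Z):
                    ○ open, literals {V=true, W=false, Z=false}.
                  branch 1.2.1.1.2 (add ¬V):
                    × closes — contains both V and ¬V.
              branch 1.2.1.2 (add ¬((Y ∧ W) ∧ Z)):
                ¬((Y ∧ W) ∧ Z): β-rule — branch into ¬(Y ∧ W)  //  ¬Z.
                  branch 1.2.1.2.1 (add ¬(Y ∧ W)):
                    ¬(Y ∧ W): β-rule — branch into ¬Y  //  ¬W.
                      branch 1.2.1.2.1.1 (add ¬Y):
                        ○ open, literals {V=true, Y=false}.
                      branch 1.2.1.2.1.2 (add ¬W):
                        ○ open, literals {V=true, W=false}.
                  branch 1.2.1.2.2 (add ¬Z):
                    ○ open, literals {V=true, Z=false}.
          branch 1.2.2 (add ¬V):
            ¬¬(((Z ∧ V) ∨ W) → ¬((Y ∧ W) ∧ Z)): β-rule — branch into ¬((Z ∧ V) ∨ W)  //  ¬((Y ∧ W) ∧ Z).
              branch 1.2.2.1 (add ¬((Z ∧ V) ∨ W)):
                ¬((Z ∧ V) ∨ W): α-rule — add ¬(Z ∧ V), ¬W.
                ¬(Z ∧ V): β-rule — branch into ¬Z  //  ¬V.
                  branch 1.2.2.1.1 (add ¬Z):
                    ○ open, literals {V=false, W=false, Z=false}.
                  branch 1.2.2.1.2 (add ¬V):
                    ○ open, literals {V=false, W=false}.
              branch 1.2.2.2 (add ¬((Y ∧ W) ∧ Z)):
                ¬((Y ∧ W) ∧ Z): β-rule — branch into ¬(Y ∧ W)  //  ¬Z.
                  branch 1.2.2.2.1 (add ¬(Y ∧ W)):
                    ¬(Y ∧ W): β-rule — branch into ¬Y  //  ¬W.
                      branch 1.2.2.2.1.1 (add ¬Y):
                        ○ open, literals {V=false, Y=false}.
                      branch 1.2.2.2.1.2 (add ¬W):
                        ○ open, literals {V=false, W=false}.
                  branch 1.2.2.2.2 (add ¬Z):
                    ○ open, literals {V=false, Z=false}.
  branch 2 (add ¬¬W):
    ¬¬W: drop double negation, giving W.
    ○ open, literals {W=true}.
2 branches closed, 10 open.
Each open branch fixes some atoms; the unmentioned ones are free. Counting distinct full assignments: branch {V=true, W=false, Z=false} (X, Y) contributes 4 new; branch {V=true, Y=false} (X, Z, W) contributes 6 new; branch {V=true, W=false} (X, Z, Y) contributes 2 new; branch {V=true, Z=false} (X, Y, W) contributes 2 new; branch {V=false, W=false, Z=false} (X, Y) contributes 4 new; branch {V=false, W=false} (X, Z, Y) contributes 4 new; branch {V=false, Y=false} (X, Z, W) contributes 4 new; branch {V=false, W=false} (X, Z, Y) contributes 0 new; branch {V=false, Z=false} (X, Y, W) contributes 2 new; branch {W=true} (X, Z, Y, V) contributes 4 new. Total: 32.

32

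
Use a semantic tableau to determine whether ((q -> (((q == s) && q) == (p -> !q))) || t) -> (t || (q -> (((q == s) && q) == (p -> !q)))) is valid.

Assume the negation and expand:
Initial set: {!(((q -> (((q == s) && q) == (p -> !q))) || t) -> (t || (q -> (((q == s) && q) == (p -> !q)))))}.
!(((q -> (((q == s) && q) == (p -> !q))) || t) -> (t || (q -> (((q == s) && q) == (p -> !q))))): α-rule — add ((q -> (((q == s) && q) == (p -> !q))) || t), !(t || (q -> (((q == s) && q) == (p -> !q)))).
!(t || (q -> (((q == s) && q) == (p -> !q)))): α-rule — add !t, !(q -> (((q == s) && q) == (p -> !q))).
!(q -> (((q == s) && q) == (p -> !q))): α-rule — add q, !(((q == s) && q) == (p -> !q)).
((q -> (((q == s) && q) == (p -> !q))) || t): β-rule — branch into (q -> (((q == s) && q) == (p -> !q)))  //  t.
  branch 1 (add (q -> (((q == s) && q) == (p -> !q)))):
    !(((q == s) && q) == (p -> !q)): β-rule — branch into ((q == s) && q), !(p -> !q)  //  !((q == s) && q), (p -> !q).
      branch 1.1 (add ((q == s) && q), !(p -> !q)):
        ((q == s) && q): α-rule — add (q == s), q.
        !(p -> !q): α-rule — add p, !!q.
        (q -> (((q == s) && q) == (p -> !q))): β-rule — branch into !q  //  (((q == s) && q) == (p -> !q)).
          branch 1.1.1 (add !q):
            × closes — contains both q and !q.
          branch 1.1.2 (add (((q == s) && q) == (p -> !q))):
            (q == s): β-rule — branch into q, s  //  !q, !s.
              branch 1.1.2.1 (add q, s):
                (((q == s) && q) == (p -> !q)): β-rule — branch into ((q == s) && q), (p -> !q)  //  !((q == s) && q), !(p -> !q).
                  branch 1.1.2.1.1 (add ((q == s) && q), (p -> !q)):
                    ((q == s) && q): α-rule — add (q == s), q.
                    (p -> !q): β-rule — branch into !p  //  !q.
                      branch 1.1.2.1.1.1 (add !p):
                        × closes — contains both p and !p.
                      branch 1.1.2.1.1.2 (add !q):
                        × closes — contains both q and !q.
                  branch 1.1.2.1.2 (add !((q == s) && q), !(p -> !q)):
                    !(p -> !q): α-rule — add p, !!q.
                    !((q == s) && q): β-rule — branch into !(q == s)  //  !q.
                      branch 1.1.2.1.2.1 (add !(q == s)):
                        !(q == s): β-rule — branch into q, !s  //  !q, s.
                          branch 1.1.2.1.2.1.1 (add q, !s):
                            × closes — contains both s and !s.
                          branch 1.1.2.1.2.1.2 (add !q, s):
                            × closes — contains both q and !q.
                      branch 1.1.2.1.2.2 (add !q):
                        × closes — contains both q and !q.
              branch 1.1.2.2 (add !q, !s):
                × closes — contains both q and !q.
      branch 1.2 (add !((q == s) && q), (p -> !q)):
        (q -> (((q == s) && q) == (p -> !q))): β-rule — branch into !q  //  (((q == s) && q) == (p -> !q)).
          branch 1.2.1 (add !q):
            × closes — contains both q and !q.
          branch 1.2.2 (add (((q == s) && q) == (p -> !q))):
            !((q == s) && q): β-rule — branch into !(q == s)  //  !q.
              branch 1.2.2.1 (add !(q == s)):
                (p -> !q): β-rule — branch into !p  //  !q.
                  branch 1.2.2.1.1 (add !p):
                    (((q == s) && q) == (p -> !q)): β-rule — branch into ((q == s) && q), (p -> !q)  //  !((q == s) && q), !(p -> !q).
                      branch 1.2.2.1.1.1 (add ((q == s) && q), (p -> !q)):
                        ((q == s) && q): α-rule — add (q == s), q.
                        !(q == s): β-rule — branch into q, !s  //  !q, s.
                          branch 1.2.2.1.1.1.1 (add q, !s):
                            (p -> !q): β-rule — branch into !p  //  !q.
                              branch 1.2.2.1.1.1.1.1 (add !p):
                                (q == s): β-rule — branch into q, s  //  !q, !s.
                                  branch 1.2.2.1.1.1.1.1.1 (add q, s):
                                    × closes — contains both s and !s.
                                  branch 1.2.2.1.1.1.1.1.2 (add !q, !s):
                                    × closes — contains both q and !q.
                              branch 1.2.2.1.1.1.1.2 (add !q):
                                × closes — contains both q and !q.
                          branch 1.2.2.1.1.1.2 (add !q, s):
                            × closes — contains both q and !q.
                      branch 1.2.2.1.1.2 (add !((q == s) && q), !(p -> !q)):
                        !(p -> !q): α-rule — add p, !!q.
                        × closes — contains both p and !p.
                  branch 1.2.2.1.2 (add !q):
                    × closes — contains both q and !q.
              branch 1.2.2.2 (add !q):
                × closes — contains both q and !q.
  branch 2 (add t):
    × closes — contains both t and !t.
All 16 branches close.
Every branch closed, so the negation is unsatisfiable and the formula is valid.

Valid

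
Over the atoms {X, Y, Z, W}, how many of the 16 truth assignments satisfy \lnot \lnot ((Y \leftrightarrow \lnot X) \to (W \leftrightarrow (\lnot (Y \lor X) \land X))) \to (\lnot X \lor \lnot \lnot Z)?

13

Initial set: {(\lnot \lnot ((Y \leftrightarrow \lnot X) \to (W \leftrightarrow (\lnot (Y \lor X) \land X))) \to (\lnot X \lor \lnot \lnot Z))}.
(\lnot \lnot ((Y \leftrightarrow \lnot X) \to (W \leftrightarrow (\lnot (Y \lor X) \land X))) \to (\lnot X \lor \lnot \lnot Z)): β-rule — branch into \lnot \lnot \lnot ((Y \leftrightarrow \lnot X) \to (W \leftrightarrow (\lnot (Y \lor X) \land X)))  //  (\lnot X \lor \lnot \lnot Z).
  branch 1 (add \lnot \lnot \lnot ((Y \leftrightarrow \lnot X) \to (W \leftrightarrow (\lnot (Y \lor X) \land X)))):
    \lnot \lnot \lnot ((Y \leftrightarrow \lnot X) \to (W \leftrightarrow (\lnot (Y \lor X) \land X))): drop double negation, giving \lnot ((Y \leftrightarrow \lnot X) \to (W \leftrightarrow (\lnot (Y \lor X) \land X))).
    \lnot ((Y \leftrightarrow \lnot X) \to (W \leftrightarrow (\lnot (Y \lor X) \land X))): α-rule — add (Y \leftrightarrow \lnot X), \lnot (W \leftrightarrow (\lnot (Y \lor X) \land X)).
    (Y \leftrightarrow \lnot X): β-rule — branch into Y, \lnot X  //  \lnot Y, \lnot \lnot X.
      branch 1.1 (add Y, \lnot X):
        \lnot (W \leftrightarrow (\lnot (Y \lor X) \land X)): β-rule — branch into W, \lnot (\lnot (Y \lor X) \land X)  //  \lnot W, (\lnot (Y \lor X) \land X).
          branch 1.1.1 (add W, \lnot (\lnot (Y \lor X) \land X)):
            \lnot (\lnot (Y \lor X) \land X): β-rule — branch into \lnot \lnot (Y \lor X)  //  \lnot X.
              branch 1.1.1.1 (add \lnot \lnot (Y \lor X)):
                \lnot \lnot (Y \lor X): β-rule — branch into Y  //  X.
                  branch 1.1.1.1.1 (add Y):
                    ○ open, literals {W=1, X=0, Y=1}.
                  branch 1.1.1.1.2 (add X):
                    × closes — contains both X and \lnot X.
              branch 1.1.1.2 (add \lnot X):
                ○ open, literals {W=1, X=0, Y=1}.
          branch 1.1.2 (add \lnot W, (\lnot (Y \lor X) \land X)):
            (\lnot (Y \lor X) \land X): α-rule — add \lnot (Y \lor X), X.
            × closes — contains both X and \lnot X.
      branch 1.2 (add \lnot Y, \lnot \lnot X):
        \lnot (W \leftrightarrow (\lnot (Y \lor X) \land X)): β-rule — branch into W, \lnot (\lnot (Y \lor X) \land X)  //  \lnot W, (\lnot (Y \lor X) \land X).
          branch 1.2.1 (add W, \lnot (\lnot (Y \lor X) \land X)):
            \lnot (\lnot (Y \lor X) \land X): β-rule — branch into \lnot \lnot (Y \lor X)  //  \lnot X.
              branch 1.2.1.1 (add \lnot \lnot (Y \lor X)):
                \lnot \lnot (Y \lor X): β-rule — branch into Y  //  X.
                  branch 1.2.1.1.1 (add Y):
                    × closes — contains both Y and \lnot Y.
                  branch 1.2.1.1.2 (add X):
                    ○ open, literals {W=1, X=1, Y=0}.
              branch 1.2.1.2 (add \lnot X):
                × closes — contains both X and \lnot X.
          branch 1.2.2 (add \lnot W, (\lnot (Y \lor X) \land X)):
            (\lnot (Y \lor X) \land X): α-rule — add \lnot (Y \lor X), X.
            \lnot (Y \lor X): α-rule — add \lnot Y, \lnot X.
            × closes — contains both X and \lnot X.
  branch 2 (add (\lnot X \lor \lnot \lnot Z)):
    (\lnot X \lor \lnot \lnot Z): β-rule — branch into \lnot X  //  \lnot \lnot Z.
      branch 2.1 (add \lnot X):
        ○ open, literals {X=0}.
      branch 2.2 (add \lnot \lnot Z):
        \lnot \lnot Z: drop double negation, giving Z.
        ○ open, literals {Z=1}.
5 branches closed, 5 open.
Each open branch fixes some atoms; the unmentioned ones are free. Counting distinct full assignments: branch {W=1, X=0, Y=1} (Z) contributes 2 new; branch {W=1, X=0, Y=1} (Z) contributes 0 new; branch {W=1, X=1, Y=0} (Z) contributes 2 new; branch {X=0} (Y, Z, W) contributes 6 new; branch {Z=1} (X, Y, W) contributes 3 new. Total: 13.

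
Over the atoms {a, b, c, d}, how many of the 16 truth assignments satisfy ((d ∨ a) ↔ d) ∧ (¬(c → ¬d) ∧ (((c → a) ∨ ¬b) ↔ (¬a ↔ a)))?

1

Initial set: {(((d ∨ a) ↔ d) ∧ (¬(c → ¬d) ∧ (((c → a) ∨ ¬b) ↔ (¬a ↔ a))))}.
(((d ∨ a) ↔ d) ∧ (¬(c → ¬d) ∧ (((c → a) ∨ ¬b) ↔ (¬a ↔ a)))): α-rule — add ((d ∨ a) ↔ d), (¬(c → ¬d) ∧ (((c → a) ∨ ¬b) ↔ (¬a ↔ a))).
(¬(c → ¬d) ∧ (((c → a) ∨ ¬b) ↔ (¬a ↔ a))): α-rule — add ¬(c → ¬d), (((c → a) ∨ ¬b) ↔ (¬a ↔ a)).
¬(c → ¬d): α-rule — add c, ¬¬d.
((d ∨ a) ↔ d): β-rule — branch into (d ∨ a), d  //  ¬(d ∨ a), ¬d.
  branch 1 (add (d ∨ a), d):
    (((c → a) ∨ ¬b) ↔ (¬a ↔ a)): β-rule — branch into ((c → a) ∨ ¬b), (¬a ↔ a)  //  ¬((c → a) ∨ ¬b), ¬(¬a ↔ a).
      branch 1.1 (add ((c → a) ∨ ¬b), (¬a ↔ a)):
        (d ∨ a): β-rule — branch into d  //  a.
          branch 1.1.1 (add d):
            ((c → a) ∨ ¬b): β-rule — branch into (c → a)  //  ¬b.
              branch 1.1.1.1 (add (c → a)):
                (¬a ↔ a): β-rule — branch into ¬a, a  //  ¬¬a, ¬a.
                  branch 1.1.1.1.1 (add ¬a, a):
                    × closes — contains both a and ¬a.
                  branch 1.1.1.1.2 (add ¬¬a, ¬a):
                    × closes — contains both a and ¬a.
              branch 1.1.1.2 (add ¬b):
                (¬a ↔ a): β-rule — branch into ¬a, a  //  ¬¬a, ¬a.
                  branch 1.1.1.2.1 (add ¬a, a):
                    × closes — contains both a and ¬a.
                  branch 1.1.1.2.2 (add ¬¬a, ¬a):
                    × closes — contains both a and ¬a.
          branch 1.1.2 (add a):
            ((c → a) ∨ ¬b): β-rule — branch into (c → a)  //  ¬b.
              branch 1.1.2.1 (add (c → a)):
                (¬a ↔ a): β-rule — branch into ¬a, a  //  ¬¬a, ¬a.
                  branch 1.1.2.1.1 (add ¬a, a):
                    × closes — contains both a and ¬a.
                  branch 1.1.2.1.2 (add ¬¬a, ¬a):
                    × closes — contains both a and ¬a.
              branch 1.1.2.2 (add ¬b):
                (¬a ↔ a): β-rule — branch into ¬a, a  //  ¬¬a, ¬a.
                  branch 1.1.2.2.1 (add ¬a, a):
                    × closes — contains both a and ¬a.
                  branch 1.1.2.2.2 (add ¬¬a, ¬a):
                    × closes — contains both a and ¬a.
      branch 1.2 (add ¬((c → a) ∨ ¬b), ¬(¬a ↔ a)):
        ¬((c → a) ∨ ¬b): α-rule — add ¬(c → a), ¬¬b.
        ¬(c → a): α-rule — add c, ¬a.
        (d ∨ a): β-rule — branch into d  //  a.
          branch 1.2.1 (add d):
            ¬(¬a ↔ a): β-rule — branch into ¬a, ¬a  //  ¬¬a, a.
              branch 1.2.1.1 (add ¬a, ¬a):
                ○ open, literals {a=0, b=1, c=1, d=1}.
              branch 1.2.1.2 (add ¬¬a, a):
                × closes — contains both a and ¬a.
          branch 1.2.2 (add a):
            × closes — contains both a and ¬a.
  branch 2 (add ¬(d ∨ a), ¬d):
    × closes — contains both d and ¬d.
11 branches closed, 1 open.
Each open branch fixes some atoms; the unmentioned ones are free. Counting distinct full assignments: branch {a=0, b=1, c=1, d=1} (none free) contributes 1 new. Total: 1.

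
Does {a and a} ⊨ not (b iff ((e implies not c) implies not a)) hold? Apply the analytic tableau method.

No

Initial set: {(a and a); not not (b iff ((e implies not c) implies not a))}.
(a and a): α-rule — add a, a.
not not (b iff ((e implies not c) implies not a)): β-rule — branch into b, ((e implies not c) implies not a)  //  not b, not ((e implies not c) implies not a).
  branch 1 (add b, ((e implies not c) implies not a)):
    ((e implies not c) implies not a): β-rule — branch into not (e implies not c)  //  not a.
      branch 1.1 (add not (e implies not c)):
        not (e implies not c): α-rule — add e, not not c.
        ○ open, literals {a=true, b=true, c=true, e=true}.
      branch 1.2 (add not a):
        × closes — contains both a and not a.
  branch 2 (add not b, not ((e implies not c) implies not a)):
    not ((e implies not c) implies not a): α-rule — add (e implies not c), not not a.
    (e implies not c): β-rule — branch into not e  //  not c.
      branch 2.1 (add not e):
        ○ open, literals {a=true, b=false, e=false}.
      branch 2.2 (add not c):
        ○ open, literals {a=true, b=false, c=false}.
1 branch closed, 3 open.
An open branch gives a countermodel: a=true, b=true, c=true, e=true (unmentioned atoms arbitrary); the premises hold there but the conclusion fails.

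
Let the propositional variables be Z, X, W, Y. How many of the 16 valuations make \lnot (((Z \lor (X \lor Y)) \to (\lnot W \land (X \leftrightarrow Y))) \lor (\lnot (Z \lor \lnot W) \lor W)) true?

Initial set: {T \lnot (((Z \lor (X \lor Y)) \to (\lnot W \land (X \leftrightarrow Y))) \lor (\lnot (Z \lor \lnot W) \lor W))}.
T \lnot (((Z \lor (X \lor Y)) \to (\lnot W \land (X \leftrightarrow Y))) \lor (\lnot (Z \lor \lnot W) \lor W)): α-rule — add F ((Z \lor (X \lor Y)) \to (\lnot W \land (X \leftrightarrow Y))), F (\lnot (Z \lor \lnot W) \lor W).
F ((Z \lor (X \lor Y)) \to (\lnot W \land (X \leftrightarrow Y))): α-rule — add T (Z \lor (X \lor Y)), F (\lnot W \land (X \leftrightarrow Y)).
F (\lnot (Z \lor \lnot W) \lor W): α-rule — add F \lnot (Z \lor \lnot W), F W.
T (Z \lor (X \lor Y)): β-rule — branch into T Z  //  T (X \lor Y).
  branch 1 (add T Z):
    F (\lnot W \land (X \leftrightarrow Y)): β-rule — branch into F \lnot W  //  F (X \leftrightarrow Y).
      branch 1.1 (add F \lnot W):
        × closes — contains both W and \lnot W.
      branch 1.2 (add F (X \leftrightarrow Y)):
        F \lnot (Z \lor \lnot W): β-rule — branch into T Z  //  T \lnot W.
          branch 1.2.1 (add T Z):
            F (X \leftrightarrow Y): β-rule — branch into T X, F Y  //  F X, T Y.
              branch 1.2.1.1 (add T X, F Y):
                ○ open, literals {W=F, X=T, Y=F, Z=T}.
              branch 1.2.1.2 (add F X, T Y):
                ○ open, literals {W=F, X=F, Y=T, Z=T}.
          branch 1.2.2 (add T \lnot W):
            F (X \leftrightarrow Y): β-rule — branch into T X, F Y  //  F X, T Y.
              branch 1.2.2.1 (add T X, F Y):
                ○ open, literals {W=F, X=T, Y=F, Z=T}.
              branch 1.2.2.2 (add F X, T Y):
                ○ open, literals {W=F, X=F, Y=T, Z=T}.
  branch 2 (add T (X \lor Y)):
    F (\lnot W \land (X \leftrightarrow Y)): β-rule — branch into F \lnot W  //  F (X \leftrightarrow Y).
      branch 2.1 (add F \lnot W):
        × closes — contains both W and \lnot W.
      branch 2.2 (add F (X \leftrightarrow Y)):
        F \lnot (Z \lor \lnot W): β-rule — branch into T Z  //  T \lnot W.
          branch 2.2.1 (add T Z):
            T (X \lor Y): β-rule — branch into T X  //  T Y.
              branch 2.2.1.1 (add T X):
                F (X \leftrightarrow Y): β-rule — branch into T X, F Y  //  F X, T Y.
                  branch 2.2.1.1.1 (add T X, F Y):
                    ○ open, literals {W=F, X=T, Y=F, Z=T}.
                  branch 2.2.1.1.2 (add F X, T Y):
                    × closes — contains both X and \lnot X.
              branch 2.2.1.2 (add T Y):
                F (X \leftrightarrow Y): β-rule — branch into T X, F Y  //  F X, T Y.
                  branch 2.2.1.2.1 (add T X, F Y):
                    × closes — contains both Y and \lnot Y.
                  branch 2.2.1.2.2 (add F X, T Y):
                    ○ open, literals {W=F, X=F, Y=T, Z=T}.
          branch 2.2.2 (add T \lnot W):
            T (X \lor Y): β-rule — branch into T X  //  T Y.
              branch 2.2.2.1 (add T X):
                F (X \leftrightarrow Y): β-rule — branch into T X, F Y  //  F X, T Y.
                  branch 2.2.2.1.1 (add T X, F Y):
                    ○ open, literals {W=F, X=T, Y=F}.
                  branch 2.2.2.1.2 (add F X, T Y):
                    × closes — contains both X and \lnot X.
              branch 2.2.2.2 (add T Y):
                F (X \leftrightarrow Y): β-rule — branch into T X, F Y  //  F X, T Y.
                  branch 2.2.2.2.1 (add T X, F Y):
                    × closes — contains both Y and \lnot Y.
                  branch 2.2.2.2.2 (add F X, T Y):
                    ○ open, literals {W=F, X=F, Y=T}.
6 branches closed, 8 open.
Each open branch fixes some atoms; the unmentioned ones are free. Counting distinct full assignments: branch {W=F, X=T, Y=F, Z=T} (none free) contributes 1 new; branch {W=F, X=F, Y=T, Z=T} (none free) contributes 1 new; branch {W=F, X=T, Y=F, Z=T} (none free) contributes 0 new; branch {W=F, X=F, Y=T, Z=T} (none free) contributes 0 new; branch {W=F, X=T, Y=F, Z=T} (none free) contributes 0 new; branch {W=F, X=F, Y=T, Z=T} (none free) contributes 0 new; branch {W=F, X=T, Y=F} (Z) contributes 1 new; branch {W=F, X=F, Y=T} (Z) contributes 1 new. Total: 4.

4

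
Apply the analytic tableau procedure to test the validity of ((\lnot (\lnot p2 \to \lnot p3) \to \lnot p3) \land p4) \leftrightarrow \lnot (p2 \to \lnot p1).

Assume the negation and expand:
Initial set: {\lnot (((\lnot (\lnot p2 \to \lnot p3) \to \lnot p3) \land p4) \leftrightarrow \lnot (p2 \to \lnot p1))}.
\lnot (((\lnot (\lnot p2 \to \lnot p3) \to \lnot p3) \land p4) \leftrightarrow \lnot (p2 \to \lnot p1)): β-rule — branch into ((\lnot (\lnot p2 \to \lnot p3) \to \lnot p3) \land p4), \lnot \lnot (p2 \to \lnot p1)  //  \lnot ((\lnot (\lnot p2 \to \lnot p3) \to \lnot p3) \land p4), \lnot (p2 \to \lnot p1).
  branch 1 (add ((\lnot (\lnot p2 \to \lnot p3) \to \lnot p3) \land p4), \lnot \lnot (p2 \to \lnot p1)):
    ((\lnot (\lnot p2 \to \lnot p3) \to \lnot p3) \land p4): α-rule — add (\lnot (\lnot p2 \to \lnot p3) \to \lnot p3), p4.
    \lnot \lnot (p2 \to \lnot p1): β-rule — branch into \lnot p2  //  \lnot p1.
      branch 1.1 (add \lnot p2):
        (\lnot (\lnot p2 \to \lnot p3) \to \lnot p3): β-rule — branch into \lnot \lnot (\lnot p2 \to \lnot p3)  //  \lnot p3.
          branch 1.1.1 (add \lnot \lnot (\lnot p2 \to \lnot p3)):
            \lnot \lnot (\lnot p2 \to \lnot p3): β-rule — branch into \lnot \lnot p2  //  \lnot p3.
              branch 1.1.1.1 (add \lnot \lnot p2):
                × closes — contains both p2 and \lnot p2.
              branch 1.1.1.2 (add \lnot p3):
                ○ open, literals {p2=F, p3=F, p4=T}.
          branch 1.1.2 (add \lnot p3):
            ○ open, literals {p2=F, p3=F, p4=T}.
      branch 1.2 (add \lnot p1):
        (\lnot (\lnot p2 \to \lnot p3) \to \lnot p3): β-rule — branch into \lnot \lnot (\lnot p2 \to \lnot p3)  //  \lnot p3.
          branch 1.2.1 (add \lnot \lnot (\lnot p2 \to \lnot p3)):
            \lnot \lnot (\lnot p2 \to \lnot p3): β-rule — branch into \lnot \lnot p2  //  \lnot p3.
              branch 1.2.1.1 (add \lnot \lnot p2):
                ○ open, literals {p1=F, p2=T, p4=T}.
              branch 1.2.1.2 (add \lnot p3):
                ○ open, literals {p1=F, p3=F, p4=T}.
          branch 1.2.2 (add \lnot p3):
            ○ open, literals {p1=F, p3=F, p4=T}.
  branch 2 (add \lnot ((\lnot (\lnot p2 \to \lnot p3) \to \lnot p3) \land p4), \lnot (p2 \to \lnot p1)):
    \lnot (p2 \to \lnot p1): α-rule — add p2, \lnot \lnot p1.
    \lnot ((\lnot (\lnot p2 \to \lnot p3) \to \lnot p3) \land p4): β-rule — branch into \lnot (\lnot (\lnot p2 \to \lnot p3) \to \lnot p3)  //  \lnot p4.
      branch 2.1 (add \lnot (\lnot (\lnot p2 \to \lnot p3) \to \lnot p3)):
        \lnot (\lnot (\lnot p2 \to \lnot p3) \to \lnot p3): α-rule — add \lnot (\lnot p2 \to \lnot p3), \lnot \lnot p3.
        \lnot (\lnot p2 \to \lnot p3): α-rule — add \lnot p2, \lnot \lnot p3.
        × closes — contains both p2 and \lnot p2.
      branch 2.2 (add \lnot p4):
        ○ open, literals {p1=T, p2=T, p4=F}.
2 branches closed, 6 open.
An open branch gives a countermodel: p2=F, p3=F, p4=T (unmentioned atoms arbitrary); under it the original formula is false.

Not valid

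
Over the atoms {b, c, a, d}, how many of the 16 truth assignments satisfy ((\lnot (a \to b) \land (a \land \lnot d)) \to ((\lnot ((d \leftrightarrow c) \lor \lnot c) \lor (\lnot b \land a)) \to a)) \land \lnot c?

8

Initial set: {(((\lnot (a \to b) \land (a \land \lnot d)) \to ((\lnot ((d \leftrightarrow c) \lor \lnot c) \lor (\lnot b \land a)) \to a)) \land \lnot c)}.
(((\lnot (a \to b) \land (a \land \lnot d)) \to ((\lnot ((d \leftrightarrow c) \lor \lnot c) \lor (\lnot b \land a)) \to a)) \land \lnot c): α-rule — add ((\lnot (a \to b) \land (a \land \lnot d)) \to ((\lnot ((d \leftrightarrow c) \lor \lnot c) \lor (\lnot b \land a)) \to a)), \lnot c.
((\lnot (a \to b) \land (a \land \lnot d)) \to ((\lnot ((d \leftrightarrow c) \lor \lnot c) \lor (\lnot b \land a)) \to a)): β-rule — branch into \lnot (\lnot (a \to b) \land (a \land \lnot d))  //  ((\lnot ((d \leftrightarrow c) \lor \lnot c) \lor (\lnot b \land a)) \to a).
  branch 1 (add \lnot (\lnot (a \to b) \land (a \land \lnot d))):
    \lnot (\lnot (a \to b) \land (a \land \lnot d)): β-rule — branch into \lnot \lnot (a \to b)  //  \lnot (a \land \lnot d).
      branch 1.1 (add \lnot \lnot (a \to b)):
        \lnot \lnot (a \to b): β-rule — branch into \lnot a  //  b.
          branch 1.1.1 (add \lnot a):
            ○ open, literals {a=false, c=false}.
          branch 1.1.2 (add b):
            ○ open, literals {b=true, c=false}.
      branch 1.2 (add \lnot (a \land \lnot d)):
        \lnot (a \land \lnot d): β-rule — branch into \lnot a  //  \lnot \lnot d.
          branch 1.2.1 (add \lnot a):
            ○ open, literals {a=false, c=false}.
          branch 1.2.2 (add \lnot \lnot d):
            ○ open, literals {c=false, d=true}.
  branch 2 (add ((\lnot ((d \leftrightarrow c) \lor \lnot c) \lor (\lnot b \land a)) \to a)):
    ((\lnot ((d \leftrightarrow c) \lor \lnot c) \lor (\lnot b \land a)) \to a): β-rule — branch into \lnot (\lnot ((d \leftrightarrow c) \lor \lnot c) \lor (\lnot b \land a))  //  a.
      branch 2.1 (add \lnot (\lnot ((d \leftrightarrow c) \lor \lnot c) \lor (\lnot b \land a))):
        \lnot (\lnot ((d \leftrightarrow c) \lor \lnot c) \lor (\lnot b \land a)): α-rule — add \lnot \lnot ((d \leftrightarrow c) \lor \lnot c), \lnot (\lnot b \land a).
        \lnot \lnot ((d \leftrightarrow c) \lor \lnot c): β-rule — branch into (d \leftrightarrow c)  //  \lnot c.
          branch 2.1.1 (add (d \leftrightarrow c)):
            \lnot (\lnot b \land a): β-rule — branch into \lnot \lnot b  //  \lnot a.
              branch 2.1.1.1 (add \lnot \lnot b):
                (d \leftrightarrow c): β-rule — branch into d, c  //  \lnot d, \lnot c.
                  branch 2.1.1.1.1 (add d, c):
                    × closes — contains both c and \lnot c.
                  branch 2.1.1.1.2 (add \lnot d, \lnot c):
                    ○ open, literals {b=true, c=false, d=false}.
              branch 2.1.1.2 (add \lnot a):
                (d \leftrightarrow c): β-rule — branch into d, c  //  \lnot d, \lnot c.
                  branch 2.1.1.2.1 (add d, c):
                    × closes — contains both c and \lnot c.
                  branch 2.1.1.2.2 (add \lnot d, \lnot c):
                    ○ open, literals {a=false, c=false, d=false}.
          branch 2.1.2 (add \lnot c):
            \lnot (\lnot b \land a): β-rule — branch into \lnot \lnot b  //  \lnot a.
              branch 2.1.2.1 (add \lnot \lnot b):
                ○ open, literals {b=true, c=false}.
              branch 2.1.2.2 (add \lnot a):
                ○ open, literals {a=false, c=false}.
      branch 2.2 (add a):
        ○ open, literals {a=true, c=false}.
2 branches closed, 9 open.
Each open branch fixes some atoms; the unmentioned ones are free. Counting distinct full assignments: branch {a=false, c=false} (b, d) contributes 4 new; branch {b=true, c=false} (a, d) contributes 2 new; branch {a=false, c=false} (b, d) contributes 0 new; branch {c=false, d=true} (b, a) contributes 1 new; branch {b=true, c=false, d=false} (a) contributes 0 new; branch {a=false, c=false, d=false} (b) contributes 0 new; branch {b=true, c=false} (a, d) contributes 0 new; branch {a=false, c=false} (b, d) contributes 0 new; branch {a=true, c=false} (b, d) contributes 1 new. Total: 8.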